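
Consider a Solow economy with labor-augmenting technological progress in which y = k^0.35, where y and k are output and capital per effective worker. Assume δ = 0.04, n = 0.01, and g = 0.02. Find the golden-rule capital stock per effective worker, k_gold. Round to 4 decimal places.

The effective depreciation rate is n + g + δ = 0.01 + 0.02 + 0.04 = 0.07.
At the golden rule the marginal product of capital equals n+g+δ: 0.35·k^(0.35−1) = 0.07. Solving, k_gold = (0.35/0.07)^(1/0.65) ≈ 11.8943.

k_gold ≈ 11.8943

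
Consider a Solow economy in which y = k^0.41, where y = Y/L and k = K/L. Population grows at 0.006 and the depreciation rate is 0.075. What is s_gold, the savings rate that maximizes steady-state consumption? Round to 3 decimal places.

The effective depreciation rate is n + δ = 0.006 + 0.075 = 0.081.
At the golden rule MPK = n+δ, and in any Cobb-Douglas steady state s = (n+δ)·k/y = MPK·k/y = capital's share 0.41.

s_gold = 0.410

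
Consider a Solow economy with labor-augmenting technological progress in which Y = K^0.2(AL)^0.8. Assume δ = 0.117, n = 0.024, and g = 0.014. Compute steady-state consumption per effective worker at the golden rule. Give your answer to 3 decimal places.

The effective depreciation rate is n + g + δ = 0.024 + 0.014 + 0.117 = 0.155.
At the golden rule the marginal product of capital equals n+g+δ: 0.2·k^(0.2−1) = 0.155. Solving, k_gold = (0.2/0.155)^(1/0.8) ≈ 1.3752.
y_gold = 1.3752^0.2 ≈ 1.0658.
c_gold = y_gold − (n+g+δ)·k_gold = 1.0658 − 0.155·1.3752 ≈ 0.8526.

c_gold ≈ 0.853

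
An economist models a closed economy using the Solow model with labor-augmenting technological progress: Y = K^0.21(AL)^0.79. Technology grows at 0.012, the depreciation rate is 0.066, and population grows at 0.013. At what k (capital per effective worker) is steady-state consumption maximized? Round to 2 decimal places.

k_gold ≈ 2.88

n + g + δ = 0.013 + 0.012 + 0.066 = 0.091.
Maximizing c = f(k) − (n+g+δ)·k gives f'(k) = n+g+δ, i.e. 0.21·k^(0.21−1) = 0.091, so k_gold = (0.21/0.091)^(1/0.79) ≈ 2.8822.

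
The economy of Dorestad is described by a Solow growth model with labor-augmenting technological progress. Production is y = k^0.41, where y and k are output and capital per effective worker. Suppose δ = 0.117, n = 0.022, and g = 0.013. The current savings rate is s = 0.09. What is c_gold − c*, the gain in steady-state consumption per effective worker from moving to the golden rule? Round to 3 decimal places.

Δc ≈ 0.544

n + g + δ = 0.022 + 0.013 + 0.117 = 0.152.
Current steady state (s = 0.09): k* = (0.09/0.152)^(1/0.59) ≈ 0.4114, y* = 0.4114^0.41 ≈ 0.6948, c* = (1−0.09)·0.6948 ≈ 0.6322.
Maximizing c = f(k) − (n+g+δ)·k gives f'(k) = n+g+δ, i.e. 0.41·k^(0.41−1) = 0.152, so k_gold = (0.41/0.152)^(1/0.59) ≈ 5.3754.
y_gold = 5.3754^0.41 ≈ 1.9928, c_gold = y_gold − 0.152·k_gold ≈ 1.1758.
Gain: Δc = 1.1758 − 0.6322 ≈ 0.5435.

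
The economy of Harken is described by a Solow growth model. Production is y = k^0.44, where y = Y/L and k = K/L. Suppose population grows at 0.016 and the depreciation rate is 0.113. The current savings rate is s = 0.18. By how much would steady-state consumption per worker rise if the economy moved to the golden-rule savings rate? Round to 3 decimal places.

Δc ≈ 0.403

The effective depreciation rate is n + δ = 0.016 + 0.113 = 0.129.
Current steady state (s = 0.18): k* = (0.18/0.129)^(1/0.56) ≈ 1.8129, y* = 1.8129^0.44 ≈ 1.2992, c* = (1−0.18)·1.2992 ≈ 1.0654.
At the golden rule the marginal product of capital equals n+δ: 0.44·k^(0.44−1) = 0.129. Solving, k_gold = (0.44/0.129)^(1/0.56) ≈ 8.9442.
y_gold = 8.9442^0.44 ≈ 2.6223, c_gold = y_gold − 0.129·k_gold ≈ 1.4685.
Gain: Δc = 1.4685 − 1.0654 ≈ 0.4031.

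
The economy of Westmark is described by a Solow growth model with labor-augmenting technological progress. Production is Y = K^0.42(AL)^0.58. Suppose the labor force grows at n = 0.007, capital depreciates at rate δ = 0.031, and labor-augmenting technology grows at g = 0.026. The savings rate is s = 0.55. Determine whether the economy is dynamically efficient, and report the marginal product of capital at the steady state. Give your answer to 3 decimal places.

Capital per effective worker breaks even when investment replaces (n + g + δ)·k; here n + g + δ = 0.064.
Steady-state k*: s·k^0.42 = 0.064·k gives k* = (0.55/0.064)^(1/0.58) ≈ 40.8000.
MPK = 0.42·40.8000^(-0.58) ≈ 0.0489.
MPK < n+g+δ = 0.064, so the economy is dynamically inefficient (over-saving).

dynamically inefficient; MPK ≈ 0.049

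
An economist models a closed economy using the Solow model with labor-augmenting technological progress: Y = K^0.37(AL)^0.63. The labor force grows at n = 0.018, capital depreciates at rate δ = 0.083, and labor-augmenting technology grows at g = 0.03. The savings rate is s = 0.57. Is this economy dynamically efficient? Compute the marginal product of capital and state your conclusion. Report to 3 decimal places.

dynamically inefficient; MPK ≈ 0.085

n + g + δ = 0.018 + 0.03 + 0.083 = 0.131.
Steady-state k*: s·k^0.37 = 0.131·k gives k* = (0.57/0.131)^(1/0.63) ≈ 10.3194.
MPK = 0.37·10.3194^(-0.63) ≈ 0.0850.
MPK < n+g+δ = 0.131, so the economy is dynamically inefficient (over-saving).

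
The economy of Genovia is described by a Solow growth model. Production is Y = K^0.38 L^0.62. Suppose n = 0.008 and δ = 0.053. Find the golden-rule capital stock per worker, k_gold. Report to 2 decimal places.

Break-even investment rate: n + δ = 0.008 + 0.053 = 0.061.
Maximizing c = f(k) − (n+δ)·k gives f'(k) = n+δ, i.e. 0.38·k^(0.38−1) = 0.061, so k_gold = (0.38/0.061)^(1/0.62) ≈ 19.1151.

k_gold ≈ 19.12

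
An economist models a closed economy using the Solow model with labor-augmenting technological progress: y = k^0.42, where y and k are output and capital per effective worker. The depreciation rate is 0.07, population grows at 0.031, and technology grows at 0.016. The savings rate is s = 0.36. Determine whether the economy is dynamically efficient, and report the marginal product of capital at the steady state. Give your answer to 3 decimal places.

dynamically efficient; MPK ≈ 0.137

Capital per effective worker breaks even when investment replaces (n + g + δ)·k; here n + g + δ = 0.117.
Steady-state k*: s·k^0.42 = 0.117·k gives k* = (0.36/0.117)^(1/0.58) ≈ 6.9435.
MPK = 0.42·6.9435^(-0.58) ≈ 0.1365.
MPK > n+g+δ = 0.117, so the economy is dynamically efficient (under-saving).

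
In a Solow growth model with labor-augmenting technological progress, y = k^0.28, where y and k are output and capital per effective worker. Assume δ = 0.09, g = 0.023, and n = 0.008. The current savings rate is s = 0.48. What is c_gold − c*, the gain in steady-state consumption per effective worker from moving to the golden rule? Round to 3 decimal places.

Break-even investment rate: n + g + δ = 0.008 + 0.023 + 0.09 = 0.121.
Current steady state (s = 0.48): k* = (0.48/0.121)^(1/0.72) ≈ 6.7794, y* = 6.7794^0.28 ≈ 1.7090, c* = (1−0.48)·1.7090 ≈ 0.8887.
Maximizing c = f(k) − (n+g+δ)·k gives f'(k) = n+g+δ, i.e. 0.28·k^(0.28−1) = 0.121, so k_gold = (0.28/0.121)^(1/0.72) ≈ 3.2068.
y_gold = 3.2068^0.28 ≈ 1.3858, c_gold = y_gold − 0.121·k_gold ≈ 0.9978.
Gain: Δc = 0.9978 − 0.8887 ≈ 0.1091.

Δc ≈ 0.109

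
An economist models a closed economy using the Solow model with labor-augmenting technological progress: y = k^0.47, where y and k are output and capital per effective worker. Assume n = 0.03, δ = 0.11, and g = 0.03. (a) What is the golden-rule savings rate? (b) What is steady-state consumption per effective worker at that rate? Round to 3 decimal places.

(a) s_gold = 0.470; (b) c_gold ≈ 1.306

The effective depreciation rate is n + g + δ = 0.03 + 0.03 + 0.11 = 0.17.
For Cobb-Douglas, s_gold equals capital's share: s_gold = 0.47.
Setting f'(k) = n+g+δ gives 0.47·k^(0.47−1) = 0.17, hence k_gold = (0.47/0.17)^(1/0.53) ≈ 6.8124.
y_gold = 6.8124^0.47 ≈ 2.4641; c_gold = (1−0.47)·y_gold ≈ 1.3060.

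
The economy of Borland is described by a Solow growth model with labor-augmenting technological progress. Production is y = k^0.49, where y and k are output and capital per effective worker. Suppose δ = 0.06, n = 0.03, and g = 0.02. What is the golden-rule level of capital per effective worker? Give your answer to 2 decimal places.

k_gold ≈ 18.71

n + g + δ = 0.03 + 0.02 + 0.06 = 0.11.
At the golden rule the marginal product of capital equals n+g+δ: 0.49·k^(0.49−1) = 0.11. Solving, k_gold = (0.49/0.11)^(1/0.51) ≈ 18.7139.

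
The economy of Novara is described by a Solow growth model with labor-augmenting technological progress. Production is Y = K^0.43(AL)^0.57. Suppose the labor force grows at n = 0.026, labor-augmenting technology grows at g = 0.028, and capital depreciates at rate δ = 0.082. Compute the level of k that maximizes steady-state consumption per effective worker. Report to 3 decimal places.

k_gold ≈ 7.535

The effective depreciation rate is n + g + δ = 0.026 + 0.028 + 0.082 = 0.136.
Golden rule sets MPK = n+g+δ: 0.43·k^(0.43−1) = 0.136, so k_gold = (0.43/0.136)^(1/0.57) ≈ 7.5348.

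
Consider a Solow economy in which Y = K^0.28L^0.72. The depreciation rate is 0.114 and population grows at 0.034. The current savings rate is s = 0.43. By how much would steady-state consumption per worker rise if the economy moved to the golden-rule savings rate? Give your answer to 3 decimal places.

Break-even investment rate: n + δ = 0.034 + 0.114 = 0.148.
Current steady state (s = 0.43): k* = (0.43/0.148)^(1/0.72) ≈ 4.3989, y* = 4.3989^0.28 ≈ 1.5140, c* = (1−0.43)·1.5140 ≈ 0.8630.
Maximizing c = f(k) − (n+δ)·k gives f'(k) = n+δ, i.e. 0.28·k^(0.28−1) = 0.148, so k_gold = (0.28/0.148)^(1/0.72) ≈ 2.4243.
y_gold = 2.4243^0.28 ≈ 1.2814, c_gold = y_gold − 0.148·k_gold ≈ 0.9226.
Gain: Δc = 0.9226 − 0.8630 ≈ 0.0596.

Δc ≈ 0.060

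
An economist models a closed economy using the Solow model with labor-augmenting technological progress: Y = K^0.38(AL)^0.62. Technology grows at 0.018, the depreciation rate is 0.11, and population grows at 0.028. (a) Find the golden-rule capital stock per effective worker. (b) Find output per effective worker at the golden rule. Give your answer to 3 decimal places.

The effective depreciation rate is n + g + δ = 0.028 + 0.018 + 0.11 = 0.156.
Maximizing c = f(k) − (n+g+δ)·k gives f'(k) = n+g+δ, i.e. 0.38·k^(0.38−1) = 0.156, so k_gold = (0.38/0.156)^(1/0.62) ≈ 4.2038.
y_gold = 4.2038^0.38 ≈ 1.7258.

(a) k_gold ≈ 4.204; (b) y_gold ≈ 1.726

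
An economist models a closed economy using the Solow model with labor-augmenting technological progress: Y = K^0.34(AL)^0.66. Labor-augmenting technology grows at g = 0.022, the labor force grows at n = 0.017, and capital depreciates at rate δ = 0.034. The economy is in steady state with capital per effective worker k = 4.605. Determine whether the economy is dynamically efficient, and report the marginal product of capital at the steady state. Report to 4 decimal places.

The effective depreciation rate is n + g + δ = 0.017 + 0.022 + 0.034 = 0.073.
MPK = 0.34·k^(0.34−1) = 0.34·4.605^(-0.66) ≈ 0.1241.
MPK > 0.073, so the economy is dynamically efficient (under-saving).

dynamically efficient; MPK ≈ 0.1241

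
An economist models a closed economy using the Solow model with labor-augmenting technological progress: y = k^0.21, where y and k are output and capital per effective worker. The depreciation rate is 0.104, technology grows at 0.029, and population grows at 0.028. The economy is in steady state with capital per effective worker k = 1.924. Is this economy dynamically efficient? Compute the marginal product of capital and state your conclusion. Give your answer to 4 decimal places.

n + g + δ = 0.028 + 0.029 + 0.104 = 0.161.
MPK = 0.21·k^(0.21−1) = 0.21·1.924^(-0.79) ≈ 0.1252.
MPK < 0.161, so the economy is dynamically inefficient (over-saving).

dynamically inefficient; MPK ≈ 0.1252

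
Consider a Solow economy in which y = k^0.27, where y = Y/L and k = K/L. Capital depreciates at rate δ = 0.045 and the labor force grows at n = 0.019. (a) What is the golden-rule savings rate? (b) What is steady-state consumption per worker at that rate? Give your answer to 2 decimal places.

n + δ = 0.019 + 0.045 = 0.064.
For Cobb-Douglas, s_gold equals capital's share: s_gold = 0.27.
Setting f'(k) = n+δ gives 0.27·k^(0.27−1) = 0.064, hence k_gold = (0.27/0.064)^(1/0.73) ≈ 7.1848.
y_gold = 7.1848^0.27 ≈ 1.7031; c_gold = (1−0.27)·y_gold ≈ 1.2432.

(a) s_gold = 0.27; (b) c_gold ≈ 1.24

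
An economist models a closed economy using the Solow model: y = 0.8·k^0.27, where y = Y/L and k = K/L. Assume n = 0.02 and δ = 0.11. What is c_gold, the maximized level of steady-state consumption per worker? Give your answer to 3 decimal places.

The effective depreciation rate is n + δ = 0.02 + 0.11 = 0.13.
Golden rule sets MPK = n+δ: 0.27·0.8·k^(0.27−1) = 0.13, so k_gold = (0.27·0.8/0.13)^(1/0.73) ≈ 2.0048.
y_gold = 0.8·2.0048^0.27 ≈ 0.9653.
c_gold = y_gold − (n+δ)·k_gold = 0.9653 − 0.13·2.0048 ≈ 0.7046.

c_gold ≈ 0.705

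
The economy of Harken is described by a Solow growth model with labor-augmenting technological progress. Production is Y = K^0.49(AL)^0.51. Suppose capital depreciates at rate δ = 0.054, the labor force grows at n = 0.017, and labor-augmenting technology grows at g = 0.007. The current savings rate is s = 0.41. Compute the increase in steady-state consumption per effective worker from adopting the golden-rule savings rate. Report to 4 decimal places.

Δc ≈ 0.0752

Break-even investment rate: n + g + δ = 0.017 + 0.007 + 0.054 = 0.078.
Current steady state (s = 0.41): k* = (0.41/0.078)^(1/0.51) ≈ 25.8891, y* = 25.8891^0.49 ≈ 4.9252, c* = (1−0.41)·4.9252 ≈ 2.9059.
At the golden rule the marginal product of capital equals n+g+δ: 0.49·k^(0.49−1) = 0.078. Solving, k_gold = (0.49/0.078)^(1/0.51) ≈ 36.7202.
y_gold = 36.7202^0.49 ≈ 5.8453, c_gold = y_gold − 0.078·k_gold ≈ 2.9811.
Gain: Δc = 2.9811 − 2.9059 ≈ 0.0752.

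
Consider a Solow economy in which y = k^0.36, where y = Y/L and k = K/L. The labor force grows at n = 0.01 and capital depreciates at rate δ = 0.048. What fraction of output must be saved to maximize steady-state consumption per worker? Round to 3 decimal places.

Capital per worker breaks even when investment replaces (n + δ)·k; here n + δ = 0.058.
At the golden rule MPK = n+δ, and in any Cobb-Douglas steady state s = (n+δ)·k/y = MPK·k/y = capital's share 0.36.

s_gold = 0.360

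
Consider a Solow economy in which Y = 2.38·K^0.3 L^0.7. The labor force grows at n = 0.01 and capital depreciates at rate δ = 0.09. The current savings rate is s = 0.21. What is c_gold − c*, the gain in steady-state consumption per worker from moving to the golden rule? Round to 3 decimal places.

Δc ≈ 0.121

Break-even investment rate: n + δ = 0.01 + 0.09 = 0.1.
Current steady state (s = 0.21): k* = (0.21·2.38/0.1)^(1/0.7) ≈ 9.9605, y* = 2.38·9.9605^0.3 ≈ 4.7431, c* = (1−0.21)·4.7431 ≈ 3.7470.
Golden rule sets MPK = n+δ: 0.3·2.38·k^(0.3−1) = 0.1, so k_gold = (0.3·2.38/0.1)^(1/0.7) ≈ 16.5794.
y_gold = 2.38·16.5794^0.3 ≈ 5.5265, c_gold = y_gold − 0.1·k_gold ≈ 3.8685.
Gain: Δc = 3.8685 − 3.7470 ≈ 0.1215.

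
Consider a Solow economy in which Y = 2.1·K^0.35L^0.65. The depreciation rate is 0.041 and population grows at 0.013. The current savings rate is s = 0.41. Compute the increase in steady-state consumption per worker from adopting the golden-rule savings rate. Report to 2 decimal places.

Capital per worker breaks even when investment replaces (n + δ)·k; here n + δ = 0.054.
Current steady state (s = 0.41): k* = (0.41·2.1/0.054)^(1/0.65) ≈ 70.8220, y* = 2.1·70.8220^0.35 ≈ 9.3278, c* = (1−0.41)·9.3278 ≈ 5.5034.
Setting f'(k) = n+δ gives 0.35·2.1·k^(0.35−1) = 0.054, hence k_gold = (0.35·2.1/0.054)^(1/0.65) ≈ 55.5203.
y_gold = 2.1·55.5203^0.35 ≈ 8.5660, c_gold = y_gold − 0.054·k_gold ≈ 5.5679.
Gain: Δc = 5.5679 − 5.5034 ≈ 0.0645.

Δc ≈ 0.06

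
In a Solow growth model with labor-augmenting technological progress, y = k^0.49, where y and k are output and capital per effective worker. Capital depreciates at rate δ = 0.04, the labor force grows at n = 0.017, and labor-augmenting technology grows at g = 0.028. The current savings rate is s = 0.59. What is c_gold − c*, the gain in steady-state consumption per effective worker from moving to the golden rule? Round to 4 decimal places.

n + g + δ = 0.017 + 0.028 + 0.04 = 0.085.
Current steady state (s = 0.59): k* = (0.59/0.085)^(1/0.51) ≈ 44.6549, y* = 44.6549^0.49 ≈ 6.4333, c* = (1−0.59)·6.4333 ≈ 2.6377.
Maximizing c = f(k) − (n+g+δ)·k gives f'(k) = n+g+δ, i.e. 0.49·k^(0.49−1) = 0.085, so k_gold = (0.49/0.085)^(1/0.51) ≈ 31.0256.
y_gold = 31.0256^0.49 ≈ 5.3820, c_gold = y_gold − 0.085·k_gold ≈ 2.7448.
Gain: Δc = 2.7448 − 2.6377 ≈ 0.1071.

Δc ≈ 0.1071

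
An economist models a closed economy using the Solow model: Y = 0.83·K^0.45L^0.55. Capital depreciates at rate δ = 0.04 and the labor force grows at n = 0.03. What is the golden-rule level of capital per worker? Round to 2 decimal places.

Capital per worker breaks even when investment replaces (n + δ)·k; here n + δ = 0.07.
Maximizing c = f(k) − (n+δ)·k gives f'(k) = n+δ, i.e. 0.45·0.83·k^(0.45−1) = 0.07, so k_gold = (0.45·0.83/0.07)^(1/0.55) ≈ 20.9975.

k_gold ≈ 21.00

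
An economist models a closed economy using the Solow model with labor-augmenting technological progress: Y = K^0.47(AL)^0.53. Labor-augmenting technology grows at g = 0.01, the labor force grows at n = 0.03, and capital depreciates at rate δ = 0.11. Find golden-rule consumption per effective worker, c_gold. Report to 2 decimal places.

The effective depreciation rate is n + g + δ = 0.03 + 0.01 + 0.11 = 0.15.
At the golden rule the marginal product of capital equals n+g+δ: 0.47·k^(0.47−1) = 0.15. Solving, k_gold = (0.47/0.15)^(1/0.53) ≈ 8.6270.
y_gold = 8.6270^0.47 ≈ 2.7533.
c_gold = y_gold − (n+g+δ)·k_gold = 2.7533 − 0.15·8.6270 ≈ 1.4593.

c_gold ≈ 1.46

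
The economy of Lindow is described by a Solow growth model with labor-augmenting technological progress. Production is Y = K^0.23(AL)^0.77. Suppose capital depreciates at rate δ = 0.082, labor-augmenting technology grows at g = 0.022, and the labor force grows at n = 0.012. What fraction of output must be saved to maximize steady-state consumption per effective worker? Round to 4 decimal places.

Break-even investment rate: n + g + δ = 0.012 + 0.022 + 0.082 = 0.116.
At the golden rule MPK = n+g+δ, and in any Cobb-Douglas steady state s = (n+g+δ)·k/y = MPK·k/y = capital's share 0.23.

s_gold = 0.2300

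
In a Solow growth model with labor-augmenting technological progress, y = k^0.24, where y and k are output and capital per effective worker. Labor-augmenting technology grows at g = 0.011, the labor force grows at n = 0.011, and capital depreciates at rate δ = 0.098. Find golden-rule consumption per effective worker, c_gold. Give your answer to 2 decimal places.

Break-even investment rate: n + g + δ = 0.011 + 0.011 + 0.098 = 0.12.
At the golden rule the marginal product of capital equals n+g+δ: 0.24·k^(0.24−1) = 0.12. Solving, k_gold = (0.24/0.12)^(1/0.76) ≈ 2.4894.
y_gold = 2.4894^0.24 ≈ 1.2447.
c_gold = y_gold − (n+g+δ)·k_gold = 1.2447 − 0.12·2.4894 ≈ 0.9460.

c_gold ≈ 0.95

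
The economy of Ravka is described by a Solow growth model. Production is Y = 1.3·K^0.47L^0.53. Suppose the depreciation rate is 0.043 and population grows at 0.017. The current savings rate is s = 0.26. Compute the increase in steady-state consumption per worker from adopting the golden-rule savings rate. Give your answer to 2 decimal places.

Capital per worker breaks even when investment replaces (n + δ)·k; here n + δ = 0.06.
Current steady state (s = 0.26): k* = (0.26·1.3/0.06)^(1/0.53) ≈ 26.0939, y* = 1.3·26.0939^0.47 ≈ 6.0217, c* = (1−0.26)·6.0217 ≈ 4.4560.
Golden rule sets MPK = n+δ: 0.47·1.3·k^(0.47−1) = 0.06, so k_gold = (0.47·1.3/0.06)^(1/0.53) ≈ 79.7405.
y_gold = 1.3·79.7405^0.47 ≈ 10.1796, c_gold = y_gold − 0.06·k_gold ≈ 5.3952.
Gain: Δc = 5.3952 − 4.4560 ≈ 0.9392.

Δc ≈ 0.94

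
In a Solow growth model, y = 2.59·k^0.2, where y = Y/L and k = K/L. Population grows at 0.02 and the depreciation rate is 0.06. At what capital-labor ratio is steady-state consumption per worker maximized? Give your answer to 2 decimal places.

k_gold ≈ 10.33

The effective depreciation rate is n + δ = 0.02 + 0.06 = 0.08.
Maximizing c = f(k) − (n+δ)·k gives f'(k) = n+δ, i.e. 0.2·2.59·k^(0.2−1) = 0.08, so k_gold = (0.2·2.59/0.08)^(1/0.8) ≈ 10.3288.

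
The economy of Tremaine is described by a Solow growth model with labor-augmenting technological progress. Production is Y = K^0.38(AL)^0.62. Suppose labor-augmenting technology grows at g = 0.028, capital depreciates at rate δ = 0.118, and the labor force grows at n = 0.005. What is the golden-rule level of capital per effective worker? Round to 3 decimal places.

k_gold ≈ 4.431

The effective depreciation rate is n + g + δ = 0.005 + 0.028 + 0.118 = 0.151.
At the golden rule the marginal product of capital equals n+g+δ: 0.38·k^(0.38−1) = 0.151. Solving, k_gold = (0.38/0.151)^(1/0.62) ≈ 4.4306.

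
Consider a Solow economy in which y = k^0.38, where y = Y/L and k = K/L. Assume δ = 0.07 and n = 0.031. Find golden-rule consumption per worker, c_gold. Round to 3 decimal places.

Break-even investment rate: n + δ = 0.031 + 0.07 = 0.101.
Maximizing c = f(k) − (n+δ)·k gives f'(k) = n+δ, i.e. 0.38·k^(0.38−1) = 0.101, so k_gold = (0.38/0.101)^(1/0.62) ≈ 8.4755.
y_gold = 8.4755^0.38 ≈ 2.2527.
c_gold = y_gold − (n+δ)·k_gold = 2.2527 − 0.101·8.4755 ≈ 1.3967.

c_gold ≈ 1.397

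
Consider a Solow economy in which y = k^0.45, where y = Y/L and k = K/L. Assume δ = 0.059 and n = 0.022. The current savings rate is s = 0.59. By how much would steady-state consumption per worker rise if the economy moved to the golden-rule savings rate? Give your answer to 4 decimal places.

Break-even investment rate: n + δ = 0.022 + 0.059 = 0.081.
Current steady state (s = 0.59): k* = (0.59/0.081)^(1/0.55) ≈ 36.9777, y* = 36.9777^0.45 ≈ 5.0766, c* = (1−0.59)·5.0766 ≈ 2.0814.
Maximizing c = f(k) − (n+δ)·k gives f'(k) = n+δ, i.e. 0.45·k^(0.45−1) = 0.081, so k_gold = (0.45/0.081)^(1/0.55) ≈ 22.5970.
y_gold = 22.5970^0.45 ≈ 4.0675, c_gold = y_gold − 0.081·k_gold ≈ 2.2371.
Gain: Δc = 2.2371 − 2.0814 ≈ 0.1557.

Δc ≈ 0.1557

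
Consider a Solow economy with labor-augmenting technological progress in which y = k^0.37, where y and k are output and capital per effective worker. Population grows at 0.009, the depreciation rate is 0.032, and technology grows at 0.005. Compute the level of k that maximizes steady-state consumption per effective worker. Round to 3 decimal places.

Capital per effective worker breaks even when investment replaces (n + g + δ)·k; here n + g + δ = 0.046.
Golden rule sets MPK = n+g+δ: 0.37·k^(0.37−1) = 0.046, so k_gold = (0.37/0.046)^(1/0.63) ≈ 27.3661.

k_gold ≈ 27.366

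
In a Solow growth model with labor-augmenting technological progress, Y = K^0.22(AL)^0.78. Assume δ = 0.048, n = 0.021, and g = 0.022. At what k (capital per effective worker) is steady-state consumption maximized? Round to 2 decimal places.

The effective depreciation rate is n + g + δ = 0.021 + 0.022 + 0.048 = 0.091.
Setting f'(k) = n+g+δ gives 0.22·k^(0.22−1) = 0.091, hence k_gold = (0.22/0.091)^(1/0.78) ≈ 3.1011.

k_gold ≈ 3.10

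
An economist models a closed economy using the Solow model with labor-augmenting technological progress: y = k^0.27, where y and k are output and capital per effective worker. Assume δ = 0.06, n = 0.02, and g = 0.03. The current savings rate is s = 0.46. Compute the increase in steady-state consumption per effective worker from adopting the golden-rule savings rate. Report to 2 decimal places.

Δc ≈ 0.10

n + g + δ = 0.02 + 0.03 + 0.06 = 0.11.
Current steady state (s = 0.46): k* = (0.46/0.11)^(1/0.73) ≈ 7.0988, y* = 7.0988^0.27 ≈ 1.6975, c* = (1−0.46)·1.6975 ≈ 0.9167.
At the golden rule the marginal product of capital equals n+g+δ: 0.27·k^(0.27−1) = 0.11. Solving, k_gold = (0.27/0.11)^(1/0.73) ≈ 3.4214.
y_gold = 3.4214^0.27 ≈ 1.3939, c_gold = y_gold − 0.11·k_gold ≈ 1.0176.
Gain: Δc = 1.0176 − 0.9167 ≈ 0.1009.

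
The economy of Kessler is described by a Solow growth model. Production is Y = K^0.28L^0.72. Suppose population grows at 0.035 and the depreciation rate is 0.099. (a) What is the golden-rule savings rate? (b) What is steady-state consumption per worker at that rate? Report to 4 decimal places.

n + δ = 0.035 + 0.099 = 0.134.
For Cobb-Douglas, s_gold equals capital's share: s_gold = 0.28.
Golden rule sets MPK = n+δ: 0.28·k^(0.28−1) = 0.134, so k_gold = (0.28/0.134)^(1/0.72) ≈ 2.7830.
y_gold = 2.7830^0.28 ≈ 1.3319; c_gold = (1−0.28)·y_gold ≈ 0.9590.

(a) s_gold = 0.2800; (b) c_gold ≈ 0.9590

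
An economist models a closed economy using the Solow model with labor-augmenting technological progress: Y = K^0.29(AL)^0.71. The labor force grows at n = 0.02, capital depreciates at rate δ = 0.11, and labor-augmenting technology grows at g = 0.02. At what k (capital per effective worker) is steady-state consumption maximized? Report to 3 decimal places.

k_gold ≈ 2.531

n + g + δ = 0.02 + 0.02 + 0.11 = 0.15.
Setting f'(k) = n+g+δ gives 0.29·k^(0.29−1) = 0.15, hence k_gold = (0.29/0.15)^(1/0.71) ≈ 2.5307.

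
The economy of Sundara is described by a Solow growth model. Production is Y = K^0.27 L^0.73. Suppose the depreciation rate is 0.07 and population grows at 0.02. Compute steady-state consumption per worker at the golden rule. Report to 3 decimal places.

Break-even investment rate: n + δ = 0.02 + 0.07 = 0.09.
Golden rule sets MPK = n+δ: 0.27·k^(0.27−1) = 0.09, so k_gold = (0.27/0.09)^(1/0.73) ≈ 4.5039.
y_gold = 4.5039^0.27 ≈ 1.5013.
c_gold = y_gold − (n+δ)·k_gold = 1.5013 − 0.09·4.5039 ≈ 1.0960.

c_gold ≈ 1.096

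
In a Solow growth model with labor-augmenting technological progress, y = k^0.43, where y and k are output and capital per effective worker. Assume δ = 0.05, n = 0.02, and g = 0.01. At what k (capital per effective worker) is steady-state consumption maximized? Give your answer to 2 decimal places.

k_gold ≈ 19.11

Capital per effective worker breaks even when investment replaces (n + g + δ)·k; here n + g + δ = 0.08.
Golden rule sets MPK = n+g+δ: 0.43·k^(0.43−1) = 0.08, so k_gold = (0.43/0.08)^(1/0.57) ≈ 19.1146.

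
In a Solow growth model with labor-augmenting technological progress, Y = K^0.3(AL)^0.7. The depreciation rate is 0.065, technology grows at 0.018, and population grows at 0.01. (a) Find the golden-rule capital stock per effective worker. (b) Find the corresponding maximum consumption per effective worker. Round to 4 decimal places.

The effective depreciation rate is n + g + δ = 0.01 + 0.018 + 0.065 = 0.093.
Maximizing c = f(k) − (n+g+δ)·k gives f'(k) = n+g+δ, i.e. 0.3·k^(0.3−1) = 0.093, so k_gold = (0.3/0.093)^(1/0.7) ≈ 5.3288.
y_gold = 5.3288^0.3 ≈ 1.6519; c_gold = y_gold − 0.093·k_gold ≈ 1.1563.

(a) k_gold ≈ 5.3288; (b) c_gold ≈ 1.1563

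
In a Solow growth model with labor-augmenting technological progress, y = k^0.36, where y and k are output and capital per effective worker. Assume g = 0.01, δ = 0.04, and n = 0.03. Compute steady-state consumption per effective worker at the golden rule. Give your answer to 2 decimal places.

Capital per effective worker breaks even when investment replaces (n + g + δ)·k; here n + g + δ = 0.08.
Golden rule sets MPK = n+g+δ: 0.36·k^(0.36−1) = 0.08, so k_gold = (0.36/0.08)^(1/0.64) ≈ 10.4868.
y_gold = 10.4868^0.36 ≈ 2.3304.
c_gold = y_gold − (n+g+δ)·k_gold = 2.3304 − 0.08·10.4868 ≈ 1.4915.

c_gold ≈ 1.49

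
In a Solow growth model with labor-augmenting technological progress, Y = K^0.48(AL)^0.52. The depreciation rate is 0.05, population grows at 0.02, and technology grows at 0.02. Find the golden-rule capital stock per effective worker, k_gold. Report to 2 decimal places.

n + g + δ = 0.02 + 0.02 + 0.05 = 0.09.
At the golden rule the marginal product of capital equals n+g+δ: 0.48·k^(0.48−1) = 0.09. Solving, k_gold = (0.48/0.09)^(1/0.52) ≈ 25.0077.

k_gold ≈ 25.01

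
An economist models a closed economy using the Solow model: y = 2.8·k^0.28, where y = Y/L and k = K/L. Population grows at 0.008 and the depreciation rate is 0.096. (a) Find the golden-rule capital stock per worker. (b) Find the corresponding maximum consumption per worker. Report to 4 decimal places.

(a) k_gold ≈ 16.5367; (b) c_gold ≈ 4.4224

Break-even investment rate: n + δ = 0.008 + 0.096 = 0.104.
At the golden rule the marginal product of capital equals n+δ: 0.28·2.8·k^(0.28−1) = 0.104. Solving, k_gold = (0.28·2.8/0.104)^(1/0.72) ≈ 16.5367.
y_gold = 2.8·16.5367^0.28 ≈ 6.1422; c_gold = y_gold − 0.104·k_gold ≈ 4.4224.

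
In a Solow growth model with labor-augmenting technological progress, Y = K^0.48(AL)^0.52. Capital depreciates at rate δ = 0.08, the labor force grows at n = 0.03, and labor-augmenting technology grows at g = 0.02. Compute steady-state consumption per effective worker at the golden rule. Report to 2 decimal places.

The effective depreciation rate is n + g + δ = 0.03 + 0.02 + 0.08 = 0.13.
Golden rule sets MPK = n+g+δ: 0.48·k^(0.48−1) = 0.13, so k_gold = (0.48/0.13)^(1/0.52) ≈ 12.3298.
y_gold = 12.3298^0.48 ≈ 3.3393.
c_gold = y_gold − (n+g+δ)·k_gold = 3.3393 − 0.13·12.3298 ≈ 1.7365.

c_gold ≈ 1.74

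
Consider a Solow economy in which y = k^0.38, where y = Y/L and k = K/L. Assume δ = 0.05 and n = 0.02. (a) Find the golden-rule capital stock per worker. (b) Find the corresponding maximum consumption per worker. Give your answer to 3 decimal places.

(a) k_gold ≈ 15.310; (b) c_gold ≈ 1.749

n + δ = 0.02 + 0.05 = 0.07.
Setting f'(k) = n+δ gives 0.38·k^(0.38−1) = 0.07, hence k_gold = (0.38/0.07)^(1/0.62) ≈ 15.3101.
y_gold = 15.3101^0.38 ≈ 2.8203; c_gold = y_gold − 0.07·k_gold ≈ 1.7486.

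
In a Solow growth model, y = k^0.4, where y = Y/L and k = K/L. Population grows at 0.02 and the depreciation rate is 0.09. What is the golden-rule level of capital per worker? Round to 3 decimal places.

Break-even investment rate: n + δ = 0.02 + 0.09 = 0.11.
Maximizing c = f(k) − (n+δ)·k gives f'(k) = n+δ, i.e. 0.4·k^(0.4−1) = 0.11, so k_gold = (0.4/0.11)^(1/0.6) ≈ 8.5990.

k_gold ≈ 8.599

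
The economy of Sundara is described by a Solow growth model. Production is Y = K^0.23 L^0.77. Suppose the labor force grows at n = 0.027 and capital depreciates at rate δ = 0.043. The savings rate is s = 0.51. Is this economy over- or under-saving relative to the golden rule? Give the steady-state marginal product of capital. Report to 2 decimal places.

over-saving; MPK ≈ 0.03

n + δ = 0.027 + 0.043 = 0.07.
Steady-state k*: s·k^0.23 = 0.07·k gives k* = (0.51/0.07)^(1/0.77) ≈ 13.1854.
MPK = 0.23·13.1854^(-0.77) ≈ 0.0316.
MPK < n+δ = 0.07, so the economy is dynamically inefficient (over-saving).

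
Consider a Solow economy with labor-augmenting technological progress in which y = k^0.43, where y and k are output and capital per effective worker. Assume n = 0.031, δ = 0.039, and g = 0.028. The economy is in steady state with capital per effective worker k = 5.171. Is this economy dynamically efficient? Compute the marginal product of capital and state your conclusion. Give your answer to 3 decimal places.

dynamically efficient; MPK ≈ 0.169

Break-even investment rate: n + g + δ = 0.031 + 0.028 + 0.039 = 0.098.
MPK = 0.43·k^(0.43−1) = 0.43·5.171^(-0.57) ≈ 0.1686.
MPK > 0.098, so the economy is dynamically efficient (under-saving).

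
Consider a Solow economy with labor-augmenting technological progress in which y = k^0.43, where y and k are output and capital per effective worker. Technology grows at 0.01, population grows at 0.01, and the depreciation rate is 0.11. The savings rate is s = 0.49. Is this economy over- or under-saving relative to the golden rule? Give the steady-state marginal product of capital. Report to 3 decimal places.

Break-even investment rate: n + g + δ = 0.01 + 0.01 + 0.11 = 0.13.
Steady-state k*: s·k^0.43 = 0.13·k gives k* = (0.49/0.13)^(1/0.57) ≈ 10.2558.
MPK = 0.43·10.2558^(-0.57) ≈ 0.1141.
MPK < n+g+δ = 0.13, so the economy is dynamically inefficient (over-saving).

over-saving; MPK ≈ 0.114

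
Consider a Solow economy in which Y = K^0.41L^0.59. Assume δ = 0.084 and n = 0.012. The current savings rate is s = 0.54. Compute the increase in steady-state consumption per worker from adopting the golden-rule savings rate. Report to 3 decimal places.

Capital per worker breaks even when investment replaces (n + δ)·k; here n + δ = 0.096.
Current steady state (s = 0.54): k* = (0.54/0.096)^(1/0.59) ≈ 18.6807, y* = 18.6807^0.41 ≈ 3.3210, c* = (1−0.54)·3.3210 ≈ 1.5277.
At the golden rule the marginal product of capital equals n+δ: 0.41·k^(0.41−1) = 0.096. Solving, k_gold = (0.41/0.096)^(1/0.59) ≈ 11.7129.
y_gold = 11.7129^0.41 ≈ 2.7425, c_gold = y_gold − 0.096·k_gold ≈ 1.6181.
Gain: Δc = 1.6181 − 1.5277 ≈ 0.0904.

Δc ≈ 0.090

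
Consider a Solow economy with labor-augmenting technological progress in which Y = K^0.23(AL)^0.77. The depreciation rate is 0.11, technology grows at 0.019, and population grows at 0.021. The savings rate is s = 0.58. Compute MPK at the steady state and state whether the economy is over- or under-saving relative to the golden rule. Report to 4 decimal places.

Break-even investment rate: n + g + δ = 0.021 + 0.019 + 0.11 = 0.15.
Steady-state k*: s·k^0.23 = 0.15·k gives k* = (0.58/0.15)^(1/0.77) ≈ 5.7913.
MPK = 0.23·5.7913^(-0.77) ≈ 0.0595.
MPK < n+g+δ = 0.15, so the economy is dynamically inefficient (over-saving).

over-saving; MPK ≈ 0.0595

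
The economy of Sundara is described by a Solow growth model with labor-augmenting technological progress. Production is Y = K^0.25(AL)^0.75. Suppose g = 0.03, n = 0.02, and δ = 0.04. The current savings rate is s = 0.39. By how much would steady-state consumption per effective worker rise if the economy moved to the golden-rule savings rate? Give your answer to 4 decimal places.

Break-even investment rate: n + g + δ = 0.02 + 0.03 + 0.04 = 0.09.
Current steady state (s = 0.39): k* = (0.39/0.09)^(1/0.75) ≈ 7.0647, y* = 7.0647^0.25 ≈ 1.6303, c* = (1−0.39)·1.6303 ≈ 0.9945.
Golden rule sets MPK = n+g+δ: 0.25·k^(0.25−1) = 0.09, so k_gold = (0.25/0.09)^(1/0.75) ≈ 3.9048.
y_gold = 3.9048^0.25 ≈ 1.4057, c_gold = y_gold − 0.09·k_gold ≈ 1.0543.
Gain: Δc = 1.0543 − 0.9945 ≈ 0.0598.

Δc ≈ 0.0598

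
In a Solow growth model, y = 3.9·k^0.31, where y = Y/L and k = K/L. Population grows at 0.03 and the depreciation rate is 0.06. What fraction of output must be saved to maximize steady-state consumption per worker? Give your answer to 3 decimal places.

s_gold = 0.310

Capital per worker breaks even when investment replaces (n + δ)·k; here n + δ = 0.09.
At the golden rule MPK = n+δ, and in any Cobb-Douglas steady state s = (n+δ)·k/y = MPK·k/y = capital's share 0.31.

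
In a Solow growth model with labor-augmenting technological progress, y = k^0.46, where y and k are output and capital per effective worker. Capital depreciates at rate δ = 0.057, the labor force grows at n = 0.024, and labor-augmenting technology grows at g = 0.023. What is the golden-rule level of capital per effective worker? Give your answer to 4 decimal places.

k_gold ≈ 15.6959

The effective depreciation rate is n + g + δ = 0.024 + 0.023 + 0.057 = 0.104.
At the golden rule the marginal product of capital equals n+g+δ: 0.46·k^(0.46−1) = 0.104. Solving, k_gold = (0.46/0.104)^(1/0.54) ≈ 15.6959.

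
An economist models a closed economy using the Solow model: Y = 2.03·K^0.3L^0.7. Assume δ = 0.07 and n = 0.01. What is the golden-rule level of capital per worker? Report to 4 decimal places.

Capital per worker breaks even when investment replaces (n + δ)·k; here n + δ = 0.08.
Maximizing c = f(k) − (n+δ)·k gives f'(k) = n+δ, i.e. 0.3·2.03·k^(0.3−1) = 0.08, so k_gold = (0.3·2.03/0.08)^(1/0.7) ≈ 18.1687.

k_gold ≈ 18.1687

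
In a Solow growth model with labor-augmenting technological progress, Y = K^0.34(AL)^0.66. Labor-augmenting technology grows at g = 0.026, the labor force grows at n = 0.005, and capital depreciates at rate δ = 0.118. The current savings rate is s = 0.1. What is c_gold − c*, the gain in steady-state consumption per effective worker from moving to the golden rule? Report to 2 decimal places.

Δc ≈ 0.28

The effective depreciation rate is n + g + δ = 0.005 + 0.026 + 0.118 = 0.149.
Current steady state (s = 0.1): k* = (0.1/0.149)^(1/0.66) ≈ 0.5465, y* = 0.5465^0.34 ≈ 0.8143, c* = (1−0.1)·0.8143 ≈ 0.7329.
Setting f'(k) = n+g+δ gives 0.34·k^(0.34−1) = 0.149, hence k_gold = (0.34/0.149)^(1/0.66) ≈ 3.4903.
y_gold = 3.4903^0.34 ≈ 1.5296, c_gold = y_gold − 0.149·k_gold ≈ 1.0095.
Gain: Δc = 1.0095 − 0.7329 ≈ 0.2767.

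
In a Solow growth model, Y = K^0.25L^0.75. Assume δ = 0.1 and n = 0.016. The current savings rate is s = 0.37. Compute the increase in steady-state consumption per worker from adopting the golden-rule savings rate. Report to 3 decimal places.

Δc ≈ 0.041

n + δ = 0.016 + 0.1 = 0.116.
Current steady state (s = 0.37): k* = (0.37/0.116)^(1/0.75) ≈ 4.6952, y* = 4.6952^0.25 ≈ 1.4720, c* = (1−0.37)·1.4720 ≈ 0.9274.
At the golden rule the marginal product of capital equals n+δ: 0.25·k^(0.25−1) = 0.116. Solving, k_gold = (0.25/0.116)^(1/0.75) ≈ 2.7838.
y_gold = 2.7838^0.25 ≈ 1.2917, c_gold = y_gold − 0.116·k_gold ≈ 0.9688.
Gain: Δc = 0.9688 − 0.9274 ≈ 0.0414.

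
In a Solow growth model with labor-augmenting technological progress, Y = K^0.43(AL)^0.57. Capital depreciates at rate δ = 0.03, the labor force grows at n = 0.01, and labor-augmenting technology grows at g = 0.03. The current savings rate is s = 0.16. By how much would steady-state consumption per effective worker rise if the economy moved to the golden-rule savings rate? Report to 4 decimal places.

Δc ≈ 0.6747

The effective depreciation rate is n + g + δ = 0.01 + 0.03 + 0.03 = 0.07.
Current steady state (s = 0.16): k* = (0.16/0.07)^(1/0.57) ≈ 4.2645, y* = 4.2645^0.43 ≈ 1.8657, c* = (1−0.16)·1.8657 ≈ 1.5672.
At the golden rule the marginal product of capital equals n+g+δ: 0.43·k^(0.43−1) = 0.07. Solving, k_gold = (0.43/0.07)^(1/0.57) ≈ 24.1605.
y_gold = 24.1605^0.43 ≈ 3.9331, c_gold = y_gold − 0.07·k_gold ≈ 2.2419.
Gain: Δc = 2.2419 − 1.5672 ≈ 0.6747.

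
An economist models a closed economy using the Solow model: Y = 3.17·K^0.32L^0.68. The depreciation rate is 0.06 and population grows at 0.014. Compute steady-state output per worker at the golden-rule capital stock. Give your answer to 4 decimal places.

y_gold ≈ 10.8669

Capital per worker breaks even when investment replaces (n + δ)·k; here n + δ = 0.074.
Golden rule sets MPK = n+δ: 0.32·3.17·k^(0.32−1) = 0.074, so k_gold = (0.32·3.17/0.074)^(1/0.68) ≈ 46.9922.
Output: y_gold = 3.17·k_gold^0.32 = 3.17·46.9922^0.32 ≈ 10.8669.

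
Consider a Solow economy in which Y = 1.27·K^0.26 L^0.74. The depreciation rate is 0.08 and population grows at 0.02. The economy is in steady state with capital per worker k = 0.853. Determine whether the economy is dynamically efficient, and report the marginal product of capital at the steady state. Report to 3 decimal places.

dynamically efficient; MPK ≈ 0.371

The effective depreciation rate is n + δ = 0.02 + 0.08 = 0.1.
MPK = 0.26·1.27·k^(0.26−1) = 0.26·1.27·0.853^(-0.74) ≈ 0.3714.
MPK > 0.1, so the economy is dynamically efficient (under-saving).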